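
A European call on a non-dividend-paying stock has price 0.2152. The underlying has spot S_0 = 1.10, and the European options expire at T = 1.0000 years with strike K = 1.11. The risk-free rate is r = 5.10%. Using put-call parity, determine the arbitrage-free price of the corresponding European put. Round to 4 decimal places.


Put-call parity: C - P = S_0 * exp(-qT) - K * exp(-rT).
S_0 * exp(-qT) = 1.1000 * 1.00000000 = 1.10000000
K * exp(-rT) = 1.1100 * 0.95027867 = 1.05480932
P = C - S*exp(-qT) + K*exp(-rT)
P = 0.2152 - 1.10000000 + 1.05480932 = 0.1700

Answer: Put price = 0.1700


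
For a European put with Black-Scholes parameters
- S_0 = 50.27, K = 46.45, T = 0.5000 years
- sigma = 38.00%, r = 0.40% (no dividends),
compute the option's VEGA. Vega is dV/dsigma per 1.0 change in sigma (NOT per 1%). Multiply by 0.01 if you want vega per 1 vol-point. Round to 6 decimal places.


d1 = 0.4359202121; d2 = 0.1672196352
phi(d1) = 0.3627825178; exp(-qT) = 1.0000000000; exp(-rT) = 0.9980019987
Vega = S * exp(-qT) * phi(d1) * sqrt(T) = 50.2700 * 1.0000000000 * 0.3627825178 * 0.7071067812 = 12.895561

Answer: Vega = 12.895561


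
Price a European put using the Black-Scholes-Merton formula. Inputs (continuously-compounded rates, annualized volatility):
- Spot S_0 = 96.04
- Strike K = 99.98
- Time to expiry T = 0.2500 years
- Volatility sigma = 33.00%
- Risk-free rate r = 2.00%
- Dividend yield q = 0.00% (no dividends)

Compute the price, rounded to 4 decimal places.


Answer: Price = 8.2939

Derivation:
d1 = (ln(S/K) + (r - q + 0.5*sigma^2) * T) / (sigma * sqrt(T)) = -0.13086603
d2 = d1 - sigma * sqrt(T) = -0.29586603
exp(-rT) = 0.99501248; exp(-qT) = 1.00000000
P = K * exp(-rT) * N(-d2) - S_0 * exp(-qT) * N(-d1)
N(-d1) = 0.55205936; N(-d2) = 0.61633380
P = 99.9800 * 0.99501248 * 0.61633380 - 96.0400 * 1.00000000 * 0.55205936 = 8.2939


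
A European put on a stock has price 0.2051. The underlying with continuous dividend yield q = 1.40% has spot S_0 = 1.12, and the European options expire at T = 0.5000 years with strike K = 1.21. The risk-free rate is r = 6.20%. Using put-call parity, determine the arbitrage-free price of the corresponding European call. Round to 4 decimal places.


Put-call parity: C - P = S_0 * exp(-qT) - K * exp(-rT).
S_0 * exp(-qT) = 1.1200 * 0.99302444 = 1.11218738
K * exp(-rT) = 1.2100 * 0.96947557 = 1.17306544
C = P + S*exp(-qT) - K*exp(-rT)
C = 0.2051 + 1.11218738 - 1.17306544 = 0.1442

Answer: Call price = 0.1442


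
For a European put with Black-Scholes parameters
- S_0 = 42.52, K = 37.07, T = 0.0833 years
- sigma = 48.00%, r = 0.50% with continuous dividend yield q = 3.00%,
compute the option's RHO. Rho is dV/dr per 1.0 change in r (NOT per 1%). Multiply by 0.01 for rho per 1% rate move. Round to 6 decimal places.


d1 = 1.0443482691; d2 = 0.9058119201
phi(d1) = 0.2312466968; exp(-qT) = 0.9975041199; exp(-rT) = 0.9995835867
N(-d2) = 0.1825177053
Rho = -K*T*exp(-rT)*N(-d2) = -37.0700 * 0.0833 * 0.9995835867 * 0.1825177053 = -0.563367

Answer: Rho = -0.563367


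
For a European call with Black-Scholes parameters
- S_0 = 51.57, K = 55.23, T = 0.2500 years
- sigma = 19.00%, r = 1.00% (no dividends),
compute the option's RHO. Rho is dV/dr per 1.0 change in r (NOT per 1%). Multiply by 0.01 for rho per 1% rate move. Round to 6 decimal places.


d1 = -0.6479334300; d2 = -0.7429334300
phi(d1) = 0.3234057998; exp(-qT) = 1.0000000000; exp(-rT) = 0.9975031224
N(d2) = 0.2287609925
Rho = K*T*exp(-rT)*N(d2) = 55.2300 * 0.2500 * 0.9975031224 * 0.2287609925 = 3.150731

Answer: Rho = 3.150731


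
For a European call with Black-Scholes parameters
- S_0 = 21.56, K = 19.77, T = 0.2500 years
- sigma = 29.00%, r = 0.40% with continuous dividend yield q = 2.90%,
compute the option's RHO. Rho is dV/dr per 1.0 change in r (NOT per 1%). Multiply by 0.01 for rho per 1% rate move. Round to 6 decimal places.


d1 = 0.6271490266; d2 = 0.4821490266
phi(d1) = 0.3277197410; exp(-qT) = 0.9927762179; exp(-rT) = 0.9990004998
N(d2) = 0.6851499578
Rho = K*T*exp(-rT)*N(d2) = 19.7700 * 0.2500 * 0.9990004998 * 0.6851499578 = 3.382969

Answer: Rho = 3.382969


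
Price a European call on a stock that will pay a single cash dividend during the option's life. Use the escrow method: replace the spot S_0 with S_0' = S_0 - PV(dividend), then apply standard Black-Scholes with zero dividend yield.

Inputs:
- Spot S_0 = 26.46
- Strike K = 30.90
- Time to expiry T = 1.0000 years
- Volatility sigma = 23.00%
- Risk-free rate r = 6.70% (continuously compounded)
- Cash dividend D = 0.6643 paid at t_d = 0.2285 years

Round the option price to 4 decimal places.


PV(D) = D * exp(-r * t_d) = 0.6643 * 0.98480709 = 0.65420735
S_0' = S_0 - PV(D) = 26.4600 - 0.65420735 = 25.80579265
d1 = (ln(S_0'/K) + (r + sigma^2/2)*T) / (sigma*sqrt(T)) = -0.37698781
d2 = d1 - sigma*sqrt(T) = -0.60698781
exp(-rT) = 0.93519520
N(d1) = 0.35309133; N(d2) = 0.27192950
C = S_0' * N(d1) - K * exp(-rT) * N(d2) = 25.80579265 * 0.35309133 - 30.9000 * 0.93519520 * 0.27192950 = 1.2537

Answer: Price = 1.2537


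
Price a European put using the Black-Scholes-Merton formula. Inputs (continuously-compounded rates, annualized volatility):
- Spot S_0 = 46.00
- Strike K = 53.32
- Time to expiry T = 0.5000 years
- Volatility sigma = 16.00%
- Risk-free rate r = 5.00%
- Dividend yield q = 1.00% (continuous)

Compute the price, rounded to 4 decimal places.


Answer: Price = 6.5905

Derivation:
d1 = (ln(S/K) + (r - q + 0.5*sigma^2) * T) / (sigma * sqrt(T)) = -1.07188637
d2 = d1 - sigma * sqrt(T) = -1.18502345
exp(-rT) = 0.97530991; exp(-qT) = 0.99501248
P = K * exp(-rT) * N(-d2) - S_0 * exp(-qT) * N(-d1)
N(-d1) = 0.85811446; N(-d2) = 0.88199591
P = 53.3200 * 0.97530991 * 0.88199591 - 46.0000 * 0.99501248 * 0.85811446 = 6.5905


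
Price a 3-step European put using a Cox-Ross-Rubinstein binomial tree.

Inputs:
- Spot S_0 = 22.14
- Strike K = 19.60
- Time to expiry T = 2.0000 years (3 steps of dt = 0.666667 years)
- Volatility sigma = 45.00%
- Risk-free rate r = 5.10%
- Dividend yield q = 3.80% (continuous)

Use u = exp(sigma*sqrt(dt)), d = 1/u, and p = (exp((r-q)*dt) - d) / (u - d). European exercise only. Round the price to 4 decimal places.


dt = T/N = 0.666667
u = exp(sigma*sqrt(dt)) = 1.444009; d = 1/u = 0.692516
p = (exp((r-q)*dt) - d) / (u - d) = 0.420746
Discount per step: exp(-r*dt) = 0.966572
Stock lattice S(k, i) with i counting down-moves:
  k=0: S(0,0) = 22.1400
  k=1: S(1,0) = 31.9704; S(1,1) = 15.3323
  k=2: S(2,0) = 46.1655; S(2,1) = 22.1400; S(2,2) = 10.6179
  k=3: S(3,0) = 66.6634; S(3,1) = 31.9704; S(3,2) = 15.3323; S(3,3) = 7.3531
Terminal payoffs V(N, i) = max(K - S_T, 0):
  V(3,0) = 0.000000; V(3,1) = 0.000000; V(3,2) = 4.267688; V(3,3) = 12.246947
Backward induction: V(k, i) = exp(-r*dt) * [p * V(k+1, i) + (1-p) * V(k+1, i+1)].
  V(2,0) = exp(-r*dt) * [p*0.000000 + (1-p)*0.000000] = 0.000000
  V(2,1) = exp(-r*dt) * [p*0.000000 + (1-p)*4.267688] = 2.389436
  V(2,2) = exp(-r*dt) * [p*4.267688 + (1-p)*12.246947] = 8.592533
  V(1,0) = exp(-r*dt) * [p*0.000000 + (1-p)*2.389436] = 1.337821
  V(1,1) = exp(-r*dt) * [p*2.389436 + (1-p)*8.592533] = 5.782612
  V(0,0) = exp(-r*dt) * [p*1.337821 + (1-p)*5.782612] = 3.781694

Answer: Price = V(0,0) = 3.7817


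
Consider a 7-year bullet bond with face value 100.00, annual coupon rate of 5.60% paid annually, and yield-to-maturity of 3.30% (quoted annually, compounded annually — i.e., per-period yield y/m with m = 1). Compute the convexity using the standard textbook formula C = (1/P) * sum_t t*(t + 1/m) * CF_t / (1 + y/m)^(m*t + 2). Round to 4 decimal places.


Answer: Convexity = 43.0888

Derivation:
Coupon per period c = face * coupon_rate / m = 5.600000
Periods per year m = 1; per-period yield y/m = 0.033000
Number of cashflows N = 7
Cashflows (t years, CF_t, discount factor 1/(1+y/m)^(m*t), PV):
  t = 1.0000: CF_t = 5.600000, DF = 0.968054, PV = 5.421104
  t = 2.0000: CF_t = 5.600000, DF = 0.937129, PV = 5.247922
  t = 3.0000: CF_t = 5.600000, DF = 0.907192, PV = 5.080273
  t = 4.0000: CF_t = 5.600000, DF = 0.878211, PV = 4.917980
  t = 5.0000: CF_t = 5.600000, DF = 0.850156, PV = 4.760871
  t = 6.0000: CF_t = 5.600000, DF = 0.822997, PV = 4.608781
  t = 7.0000: CF_t = 105.600000, DF = 0.796705, PV = 84.132088
Price P = sum_t PV_t = 114.169019
Convexity numerator sum_t t*(t + 1/m) * CF_t / (1+y/m)^(m*t + 2):
  t = 1.0000: term = 10.160546
  t = 2.0000: term = 29.507879
  t = 3.0000: term = 57.130453
  t = 4.0000: term = 92.175626
  t = 5.0000: term = 133.846504
  t = 6.0000: term = 181.398940
  t = 7.0000: term = 4415.186484
Convexity = (1/P) * sum = 4919.406431 / 114.169019 = 43.088804


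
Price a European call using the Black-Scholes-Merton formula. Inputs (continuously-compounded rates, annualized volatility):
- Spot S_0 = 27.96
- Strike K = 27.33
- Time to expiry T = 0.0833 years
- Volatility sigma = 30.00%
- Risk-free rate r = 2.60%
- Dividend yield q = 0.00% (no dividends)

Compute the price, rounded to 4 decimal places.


Answer: Price = 1.3375

Derivation:
d1 = (ln(S/K) + (r - q + 0.5*sigma^2) * T) / (sigma * sqrt(T)) = 0.33151406
d2 = d1 - sigma * sqrt(T) = 0.24492884
exp(-rT) = 0.99783654; exp(-qT) = 1.00000000
C = S_0 * exp(-qT) * N(d1) - K * exp(-rT) * N(d2)
N(d1) = 0.62987189; N(d2) = 0.59674424
C = 27.9600 * 1.00000000 * 0.62987189 - 27.3300 * 0.99783654 * 0.59674424 = 1.3375


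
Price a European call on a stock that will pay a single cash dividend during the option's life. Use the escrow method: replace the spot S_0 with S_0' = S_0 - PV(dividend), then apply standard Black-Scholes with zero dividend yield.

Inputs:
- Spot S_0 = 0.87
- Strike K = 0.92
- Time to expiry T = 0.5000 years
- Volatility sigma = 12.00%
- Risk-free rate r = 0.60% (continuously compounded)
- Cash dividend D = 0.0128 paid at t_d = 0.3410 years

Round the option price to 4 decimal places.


Answer: Price = 0.0091

Derivation:
PV(D) = D * exp(-r * t_d) = 0.0128 * 0.99795609 = 0.01277384
S_0' = S_0 - PV(D) = 0.8700 - 0.01277384 = 0.85722616
d1 = (ln(S_0'/K) + (r + sigma^2/2)*T) / (sigma*sqrt(T)) = -0.75509442
d2 = d1 - sigma*sqrt(T) = -0.83994724
exp(-rT) = 0.99700450
N(d1) = 0.22509616; N(d2) = 0.20046898
C = S_0' * N(d1) - K * exp(-rT) * N(d2) = 0.85722616 * 0.22509616 - 0.9200 * 0.99700450 * 0.20046898 = 0.0091


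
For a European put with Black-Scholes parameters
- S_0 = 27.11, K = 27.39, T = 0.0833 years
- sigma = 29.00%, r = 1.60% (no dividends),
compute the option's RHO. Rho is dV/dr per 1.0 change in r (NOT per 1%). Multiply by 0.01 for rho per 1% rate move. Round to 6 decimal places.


Answer: Rho = -1.273939

Derivation:
d1 = -0.0649918385; d2 = -0.1486908827
phi(d1) = 0.3981006156; exp(-qT) = 1.0000000000; exp(-rT) = 0.9986680878
N(-d2) = 0.5591012221
Rho = -K*T*exp(-rT)*N(-d2) = -27.3900 * 0.0833 * 0.9986680878 * 0.5591012221 = -1.273939


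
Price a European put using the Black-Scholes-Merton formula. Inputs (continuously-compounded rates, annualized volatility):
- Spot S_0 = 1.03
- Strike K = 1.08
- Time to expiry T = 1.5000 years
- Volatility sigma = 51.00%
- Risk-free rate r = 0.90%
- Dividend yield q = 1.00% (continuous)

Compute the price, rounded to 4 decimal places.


Answer: Price = 0.2812

Derivation:
d1 = (ln(S/K) + (r - q + 0.5*sigma^2) * T) / (sigma * sqrt(T)) = 0.23401874
d2 = d1 - sigma * sqrt(T) = -0.39060114
exp(-rT) = 0.98659072; exp(-qT) = 0.98511194
P = K * exp(-rT) * N(-d2) - S_0 * exp(-qT) * N(-d1)
N(-d1) = 0.40748521; N(-d2) = 0.65195396
P = 1.0800 * 0.98659072 * 0.65195396 - 1.0300 * 0.98511194 * 0.40748521 = 0.2812


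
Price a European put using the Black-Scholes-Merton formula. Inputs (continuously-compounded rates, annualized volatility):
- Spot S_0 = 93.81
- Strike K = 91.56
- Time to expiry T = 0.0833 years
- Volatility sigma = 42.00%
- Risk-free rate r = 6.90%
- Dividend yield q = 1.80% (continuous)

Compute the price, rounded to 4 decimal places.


d1 = (ln(S/K) + (r - q + 0.5*sigma^2) * T) / (sigma * sqrt(T)) = 0.29592914
d2 = d1 - sigma * sqrt(T) = 0.17470984
exp(-rT) = 0.99426879; exp(-qT) = 0.99850172
P = K * exp(-rT) * N(-d2) - S_0 * exp(-qT) * N(-d1)
N(-d1) = 0.38364210; N(-d2) = 0.43065382
P = 91.5600 * 0.99426879 * 0.43065382 - 93.8100 * 0.99850172 * 0.38364210 = 3.2691

Answer: Price = 3.2691


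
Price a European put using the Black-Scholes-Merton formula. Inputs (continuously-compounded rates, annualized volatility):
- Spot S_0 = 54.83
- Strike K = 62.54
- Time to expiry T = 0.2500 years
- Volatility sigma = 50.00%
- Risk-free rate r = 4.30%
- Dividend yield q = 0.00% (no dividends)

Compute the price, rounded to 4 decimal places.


d1 = (ln(S/K) + (r - q + 0.5*sigma^2) * T) / (sigma * sqrt(T)) = -0.35827545
d2 = d1 - sigma * sqrt(T) = -0.60827545
exp(-rT) = 0.98930757; exp(-qT) = 1.00000000
P = K * exp(-rT) * N(-d2) - S_0 * exp(-qT) * N(-d1)
N(-d1) = 0.63993141; N(-d2) = 0.72849760
P = 62.5400 * 0.98930757 * 0.72849760 - 54.8300 * 1.00000000 * 0.63993141 = 9.9857

Answer: Price = 9.9857


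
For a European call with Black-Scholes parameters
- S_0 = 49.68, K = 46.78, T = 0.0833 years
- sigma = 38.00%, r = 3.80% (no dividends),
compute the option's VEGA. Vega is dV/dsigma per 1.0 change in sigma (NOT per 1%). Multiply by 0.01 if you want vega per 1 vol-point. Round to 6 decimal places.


d1 = 0.6321092612; d2 = 0.5224346515
phi(d1) = 0.3266978334; exp(-qT) = 1.0000000000; exp(-rT) = 0.9968396046
Vega = S * exp(-qT) * phi(d1) * sqrt(T) = 49.6800 * 1.0000000000 * 0.3266978334 * 0.2886173938 = 4.684361

Answer: Vega = 4.684361


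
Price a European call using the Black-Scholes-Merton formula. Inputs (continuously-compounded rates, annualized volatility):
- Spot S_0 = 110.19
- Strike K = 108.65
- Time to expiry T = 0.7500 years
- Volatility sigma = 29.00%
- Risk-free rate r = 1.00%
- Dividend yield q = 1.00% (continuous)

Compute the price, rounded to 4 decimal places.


Answer: Price = 11.6339

Derivation:
d1 = (ln(S/K) + (r - q + 0.5*sigma^2) * T) / (sigma * sqrt(T)) = 0.18161425
d2 = d1 - sigma * sqrt(T) = -0.06953311
exp(-rT) = 0.99252805; exp(-qT) = 0.99252805
C = S_0 * exp(-qT) * N(d1) - K * exp(-rT) * N(d2)
N(d1) = 0.57205727; N(d2) = 0.47228264
C = 110.1900 * 0.99252805 * 0.57205727 - 108.6500 * 0.99252805 * 0.47228264 = 11.6339


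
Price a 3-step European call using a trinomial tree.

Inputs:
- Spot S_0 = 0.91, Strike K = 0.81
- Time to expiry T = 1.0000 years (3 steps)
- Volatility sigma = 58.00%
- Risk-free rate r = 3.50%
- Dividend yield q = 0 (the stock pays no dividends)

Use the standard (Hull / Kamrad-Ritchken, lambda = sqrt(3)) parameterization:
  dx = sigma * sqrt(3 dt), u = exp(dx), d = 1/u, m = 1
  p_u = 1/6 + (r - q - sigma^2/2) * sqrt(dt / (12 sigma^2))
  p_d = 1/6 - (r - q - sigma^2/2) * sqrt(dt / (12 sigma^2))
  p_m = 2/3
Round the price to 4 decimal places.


Answer: Price = V(0,0) = 0.2571

Derivation:
dt = T/N = 0.333333; dx = sigma*sqrt(3*dt) = 0.580000
u = exp(dx) = 1.786038; d = 1/u = 0.559898
p_u = 0.128391, p_m = 0.666667, p_d = 0.204943
Discount per step: exp(-r*dt) = 0.988401
Stock lattice S(k, j) with j the centered position index:
  k=0: S(0,+0) = 0.9100
  k=1: S(1,-1) = 0.5095; S(1,+0) = 0.9100; S(1,+1) = 1.6253
  k=2: S(2,-2) = 0.2853; S(2,-1) = 0.5095; S(2,+0) = 0.9100; S(2,+1) = 1.6253; S(2,+2) = 2.9028
  k=3: S(3,-3) = 0.1597; S(3,-2) = 0.2853; S(3,-1) = 0.5095; S(3,+0) = 0.9100; S(3,+1) = 1.6253; S(3,+2) = 2.9028; S(3,+3) = 5.1846
Terminal payoffs V(N, j) = max(S_T - K, 0):
  V(3,-3) = 0.000000; V(3,-2) = 0.000000; V(3,-1) = 0.000000; V(3,+0) = 0.100000; V(3,+1) = 0.815295; V(3,+2) = 2.092839; V(3,+3) = 4.374583
Backward induction: V(k, j) = exp(-r*dt) * [p_u * V(k+1, j+1) + p_m * V(k+1, j) + p_d * V(k+1, j-1)]
  V(2,-2) = exp(-r*dt) * [p_u*0.000000 + p_m*0.000000 + p_d*0.000000] = 0.000000
  V(2,-1) = exp(-r*dt) * [p_u*0.100000 + p_m*0.000000 + p_d*0.000000] = 0.012690
  V(2,+0) = exp(-r*dt) * [p_u*0.815295 + p_m*0.100000 + p_d*0.000000] = 0.169356
  V(2,+1) = exp(-r*dt) * [p_u*2.092839 + p_m*0.815295 + p_d*0.100000] = 0.823067
  V(2,+2) = exp(-r*dt) * [p_u*4.374583 + p_m*2.092839 + p_d*0.815295] = 2.099335
  V(1,-1) = exp(-r*dt) * [p_u*0.169356 + p_m*0.012690 + p_d*0.000000] = 0.029853
  V(1,+0) = exp(-r*dt) * [p_u*0.823067 + p_m*0.169356 + p_d*0.012690] = 0.218613
  V(1,+1) = exp(-r*dt) * [p_u*2.099335 + p_m*0.823067 + p_d*0.169356] = 0.843061
  V(0,+0) = exp(-r*dt) * [p_u*0.843061 + p_m*0.218613 + p_d*0.029853] = 0.257085


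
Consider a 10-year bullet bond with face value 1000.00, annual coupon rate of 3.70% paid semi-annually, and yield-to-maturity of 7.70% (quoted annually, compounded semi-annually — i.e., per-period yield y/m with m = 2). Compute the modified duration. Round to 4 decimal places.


Answer: Modified duration = 7.8101

Derivation:
Coupon per period c = face * coupon_rate / m = 18.500000
Periods per year m = 2; per-period yield y/m = 0.038500
Number of cashflows N = 20
Cashflows (t years, CF_t, discount factor 1/(1+y/m)^(m*t), PV):
  t = 0.5000: CF_t = 18.500000, DF = 0.962927, PV = 17.814155
  t = 1.0000: CF_t = 18.500000, DF = 0.927229, PV = 17.153736
  t = 1.5000: CF_t = 18.500000, DF = 0.892854, PV = 16.517801
  t = 2.0000: CF_t = 18.500000, DF = 0.859754, PV = 15.905441
  t = 2.5000: CF_t = 18.500000, DF = 0.827880, PV = 15.315784
  t = 3.0000: CF_t = 18.500000, DF = 0.797188, PV = 14.747986
  t = 3.5000: CF_t = 18.500000, DF = 0.767635, PV = 14.201239
  t = 4.0000: CF_t = 18.500000, DF = 0.739176, PV = 13.674760
  t = 4.5000: CF_t = 18.500000, DF = 0.711773, PV = 13.167800
  t = 5.0000: CF_t = 18.500000, DF = 0.685386, PV = 12.679634
  t = 5.5000: CF_t = 18.500000, DF = 0.659977, PV = 12.209566
  t = 6.0000: CF_t = 18.500000, DF = 0.635509, PV = 11.756924
  t = 6.5000: CF_t = 18.500000, DF = 0.611949, PV = 11.321063
  t = 7.0000: CF_t = 18.500000, DF = 0.589263, PV = 10.901361
  t = 7.5000: CF_t = 18.500000, DF = 0.567417, PV = 10.497218
  t = 8.0000: CF_t = 18.500000, DF = 0.546381, PV = 10.108058
  t = 8.5000: CF_t = 18.500000, DF = 0.526126, PV = 9.733325
  t = 9.0000: CF_t = 18.500000, DF = 0.506621, PV = 9.372484
  t = 9.5000: CF_t = 18.500000, DF = 0.487839, PV = 9.025021
  t = 10.0000: CF_t = 1018.500000, DF = 0.469753, PV = 478.443893
Price P = sum_t PV_t = 724.547249
First compute Macaulay numerator sum_t t * PV_t:
  t * PV_t at t = 0.5000: 8.907078
  t * PV_t at t = 1.0000: 17.153736
  t * PV_t at t = 1.5000: 24.776701
  t * PV_t at t = 2.0000: 31.810883
  t * PV_t at t = 2.5000: 38.289459
  t * PV_t at t = 3.0000: 44.243959
  t * PV_t at t = 3.5000: 49.704335
  t * PV_t at t = 4.0000: 54.699041
  t * PV_t at t = 4.5000: 59.255100
  t * PV_t at t = 5.0000: 63.398170
  t * PV_t at t = 5.5000: 67.152612
  t * PV_t at t = 6.0000: 70.541545
  t * PV_t at t = 6.5000: 73.586911
  t * PV_t at t = 7.0000: 76.309526
  t * PV_t at t = 7.5000: 78.729135
  t * PV_t at t = 8.0000: 80.864462
  t * PV_t at t = 8.5000: 82.733260
  t * PV_t at t = 9.0000: 84.352357
  t * PV_t at t = 9.5000: 85.737698
  t * PV_t at t = 10.0000: 4784.438935
Macaulay duration D = 5876.684902 / 724.547249 = 8.110837
Modified duration = D / (1 + y/m) = 8.110837 / (1 + 0.038500) = 7.810147


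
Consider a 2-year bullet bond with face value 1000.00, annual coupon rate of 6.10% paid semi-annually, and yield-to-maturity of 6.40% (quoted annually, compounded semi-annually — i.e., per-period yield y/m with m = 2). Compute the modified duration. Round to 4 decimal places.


Coupon per period c = face * coupon_rate / m = 30.500000
Periods per year m = 2; per-period yield y/m = 0.032000
Number of cashflows N = 4
Cashflows (t years, CF_t, discount factor 1/(1+y/m)^(m*t), PV):
  t = 0.5000: CF_t = 30.500000, DF = 0.968992, PV = 29.554264
  t = 1.0000: CF_t = 30.500000, DF = 0.938946, PV = 28.637852
  t = 1.5000: CF_t = 30.500000, DF = 0.909831, PV = 27.749857
  t = 2.0000: CF_t = 1030.500000, DF = 0.881620, PV = 908.508944
Price P = sum_t PV_t = 994.450916
First compute Macaulay numerator sum_t t * PV_t:
  t * PV_t at t = 0.5000: 14.777132
  t * PV_t at t = 1.0000: 28.637852
  t * PV_t at t = 1.5000: 41.624785
  t * PV_t at t = 2.0000: 1817.017887
Macaulay duration D = 1902.057656 / 994.450916 = 1.912671
Modified duration = D / (1 + y/m) = 1.912671 / (1 + 0.032000) = 1.853364

Answer: Modified duration = 1.8534


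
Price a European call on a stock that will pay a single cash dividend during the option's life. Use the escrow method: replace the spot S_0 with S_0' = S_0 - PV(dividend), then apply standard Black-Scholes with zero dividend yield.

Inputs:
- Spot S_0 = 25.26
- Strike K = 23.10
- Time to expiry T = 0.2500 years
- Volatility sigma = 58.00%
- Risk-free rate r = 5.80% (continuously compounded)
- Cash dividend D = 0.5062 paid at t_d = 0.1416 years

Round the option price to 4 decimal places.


PV(D) = D * exp(-r * t_d) = 0.5062 * 0.99182083 = 0.50205971
S_0' = S_0 - PV(D) = 25.2600 - 0.50205971 = 24.75794029
d1 = (ln(S_0'/K) + (r + sigma^2/2)*T) / (sigma*sqrt(T)) = 0.43401255
d2 = d1 - sigma*sqrt(T) = 0.14401255
exp(-rT) = 0.98560462
N(d1) = 0.66786034; N(d2) = 0.55725472
C = S_0' * N(d1) - K * exp(-rT) * N(d2) = 24.75794029 * 0.66786034 - 23.1000 * 0.98560462 * 0.55725472 = 3.8476

Answer: Price = 3.8476


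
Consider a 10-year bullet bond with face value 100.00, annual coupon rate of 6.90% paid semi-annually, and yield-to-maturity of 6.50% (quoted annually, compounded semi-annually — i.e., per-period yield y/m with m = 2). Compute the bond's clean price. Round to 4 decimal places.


Coupon per period c = face * coupon_rate / m = 3.450000
Periods per year m = 2; per-period yield y/m = 0.032500
Number of cashflows N = 20
Cashflows (t years, CF_t, discount factor 1/(1+y/m)^(m*t), PV):
  t = 0.5000: CF_t = 3.450000, DF = 0.968523, PV = 3.341404
  t = 1.0000: CF_t = 3.450000, DF = 0.938037, PV = 3.236227
  t = 1.5000: CF_t = 3.450000, DF = 0.908510, PV = 3.134360
  t = 2.0000: CF_t = 3.450000, DF = 0.879913, PV = 3.035700
  t = 2.5000: CF_t = 3.450000, DF = 0.852216, PV = 2.940145
  t = 3.0000: CF_t = 3.450000, DF = 0.825391, PV = 2.847598
  t = 3.5000: CF_t = 3.450000, DF = 0.799410, PV = 2.757965
  t = 4.0000: CF_t = 3.450000, DF = 0.774247, PV = 2.671152
  t = 4.5000: CF_t = 3.450000, DF = 0.749876, PV = 2.587072
  t = 5.0000: CF_t = 3.450000, DF = 0.726272, PV = 2.505639
  t = 5.5000: CF_t = 3.450000, DF = 0.703411, PV = 2.426769
  t = 6.0000: CF_t = 3.450000, DF = 0.681270, PV = 2.350382
  t = 6.5000: CF_t = 3.450000, DF = 0.659826, PV = 2.276399
  t = 7.0000: CF_t = 3.450000, DF = 0.639056, PV = 2.204744
  t = 7.5000: CF_t = 3.450000, DF = 0.618941, PV = 2.135346
  t = 8.0000: CF_t = 3.450000, DF = 0.599458, PV = 2.068131
  t = 8.5000: CF_t = 3.450000, DF = 0.580589, PV = 2.003033
  t = 9.0000: CF_t = 3.450000, DF = 0.562314, PV = 1.939983
  t = 9.5000: CF_t = 3.450000, DF = 0.544614, PV = 1.878919
  t = 10.0000: CF_t = 103.450000, DF = 0.527471, PV = 54.566901
Price P = sum_t PV_t = 102.907869

Answer: Price = 102.9079


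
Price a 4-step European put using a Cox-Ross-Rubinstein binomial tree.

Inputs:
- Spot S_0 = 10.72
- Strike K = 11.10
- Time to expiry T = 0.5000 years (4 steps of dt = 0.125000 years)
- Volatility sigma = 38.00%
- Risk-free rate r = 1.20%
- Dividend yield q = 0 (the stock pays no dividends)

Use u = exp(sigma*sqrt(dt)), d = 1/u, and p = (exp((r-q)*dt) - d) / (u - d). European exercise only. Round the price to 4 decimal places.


Answer: Price = V(0,0) = 1.3170

Derivation:
dt = T/N = 0.125000
u = exp(sigma*sqrt(dt)) = 1.143793; d = 1/u = 0.874284
p = (exp((r-q)*dt) - d) / (u - d) = 0.472033
Discount per step: exp(-r*dt) = 0.998501
Stock lattice S(k, i) with i counting down-moves:
  k=0: S(0,0) = 10.7200
  k=1: S(1,0) = 12.2615; S(1,1) = 9.3723
  k=2: S(2,0) = 14.0246; S(2,1) = 10.7200; S(2,2) = 8.1941
  k=3: S(3,0) = 16.0412; S(3,1) = 12.2615; S(3,2) = 9.3723; S(3,3) = 7.1639
  k=4: S(4,0) = 18.3478; S(4,1) = 14.0246; S(4,2) = 10.7200; S(4,3) = 8.1941; S(4,4) = 6.2633
Terminal payoffs V(N, i) = max(K - S_T, 0):
  V(4,0) = 0.000000; V(4,1) = 0.000000; V(4,2) = 0.380000; V(4,3) = 2.905931; V(4,4) = 4.836682
Backward induction: V(k, i) = exp(-r*dt) * [p * V(k+1, i) + (1-p) * V(k+1, i+1)].
  V(3,0) = exp(-r*dt) * [p*0.000000 + (1-p)*0.000000] = 0.000000
  V(3,1) = exp(-r*dt) * [p*0.000000 + (1-p)*0.380000] = 0.200327
  V(3,2) = exp(-r*dt) * [p*0.380000 + (1-p)*2.905931] = 1.711041
  V(3,3) = exp(-r*dt) * [p*2.905931 + (1-p)*4.836682] = 3.919421
  V(2,0) = exp(-r*dt) * [p*0.000000 + (1-p)*0.200327] = 0.105608
  V(2,1) = exp(-r*dt) * [p*0.200327 + (1-p)*1.711041] = 0.996439
  V(2,2) = exp(-r*dt) * [p*1.711041 + (1-p)*3.919421] = 2.872681
  V(1,0) = exp(-r*dt) * [p*0.105608 + (1-p)*0.996439] = 0.575074
  V(1,1) = exp(-r*dt) * [p*0.996439 + (1-p)*2.872681] = 1.984055
  V(0,0) = exp(-r*dt) * [p*0.575074 + (1-p)*1.984055] = 1.316993


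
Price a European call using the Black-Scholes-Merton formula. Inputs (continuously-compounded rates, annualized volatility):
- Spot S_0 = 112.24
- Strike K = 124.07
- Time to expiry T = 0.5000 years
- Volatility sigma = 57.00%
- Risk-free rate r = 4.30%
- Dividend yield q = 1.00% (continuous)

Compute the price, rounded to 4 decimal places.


d1 = (ln(S/K) + (r - q + 0.5*sigma^2) * T) / (sigma * sqrt(T)) = -0.00615676
d2 = d1 - sigma * sqrt(T) = -0.40920762
exp(-rT) = 0.97872948; exp(-qT) = 0.99501248
C = S_0 * exp(-qT) * N(d1) - K * exp(-rT) * N(d2)
N(d1) = 0.49754382; N(d2) = 0.34119365
C = 112.2400 * 0.99501248 * 0.49754382 - 124.0700 * 0.97872948 * 0.34119365 = 14.1343

Answer: Price = 14.1343


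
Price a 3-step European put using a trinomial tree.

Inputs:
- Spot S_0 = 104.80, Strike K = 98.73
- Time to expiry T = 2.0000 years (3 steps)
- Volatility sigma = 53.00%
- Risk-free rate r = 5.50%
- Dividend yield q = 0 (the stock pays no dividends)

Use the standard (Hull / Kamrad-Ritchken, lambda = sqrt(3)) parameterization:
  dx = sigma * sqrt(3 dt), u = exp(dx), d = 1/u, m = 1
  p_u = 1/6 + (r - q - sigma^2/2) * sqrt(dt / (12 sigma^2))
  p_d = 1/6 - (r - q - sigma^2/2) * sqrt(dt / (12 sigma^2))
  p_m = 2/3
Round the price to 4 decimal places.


dt = T/N = 0.666667; dx = sigma*sqrt(3*dt) = 0.749533
u = exp(dx) = 2.116012; d = 1/u = 0.472587
p_u = 0.128665, p_m = 0.666667, p_d = 0.204668
Discount per step: exp(-r*dt) = 0.963997
Stock lattice S(k, j) with j the centered position index:
  k=0: S(0,+0) = 104.8000
  k=1: S(1,-1) = 49.5271; S(1,+0) = 104.8000; S(1,+1) = 221.7581
  k=2: S(2,-2) = 23.4059; S(2,-1) = 49.5271; S(2,+0) = 104.8000; S(2,+1) = 221.7581; S(2,+2) = 469.2427
  k=3: S(3,-3) = 11.0613; S(3,-2) = 23.4059; S(3,-1) = 49.5271; S(3,+0) = 104.8000; S(3,+1) = 221.7581; S(3,+2) = 469.2427; S(3,+3) = 992.9232
Terminal payoffs V(N, j) = max(K - S_T, 0):
  V(3,-3) = 87.668681; V(3,-2) = 75.324117; V(3,-1) = 49.202871; V(3,+0) = 0.000000; V(3,+1) = 0.000000; V(3,+2) = 0.000000; V(3,+3) = 0.000000
Backward induction: V(k, j) = exp(-r*dt) * [p_u * V(k+1, j+1) + p_m * V(k+1, j) + p_d * V(k+1, j-1)]
  V(2,-2) = exp(-r*dt) * [p_u*49.202871 + p_m*75.324117 + p_d*87.668681] = 71.807935
  V(2,-1) = exp(-r*dt) * [p_u*0.000000 + p_m*49.202871 + p_d*75.324117] = 46.482372
  V(2,+0) = exp(-r*dt) * [p_u*0.000000 + p_m*0.000000 + p_d*49.202871] = 9.707703
  V(2,+1) = exp(-r*dt) * [p_u*0.000000 + p_m*0.000000 + p_d*0.000000] = 0.000000
  V(2,+2) = exp(-r*dt) * [p_u*0.000000 + p_m*0.000000 + p_d*0.000000] = 0.000000
  V(1,-1) = exp(-r*dt) * [p_u*9.707703 + p_m*46.482372 + p_d*71.807935] = 45.244337
  V(1,+0) = exp(-r*dt) * [p_u*0.000000 + p_m*9.707703 + p_d*46.482372] = 15.409750
  V(1,+1) = exp(-r*dt) * [p_u*0.000000 + p_m*0.000000 + p_d*9.707703] = 1.915325
  V(0,+0) = exp(-r*dt) * [p_u*1.915325 + p_m*15.409750 + p_d*45.244337] = 19.067555

Answer: Price = V(0,0) = 19.0676


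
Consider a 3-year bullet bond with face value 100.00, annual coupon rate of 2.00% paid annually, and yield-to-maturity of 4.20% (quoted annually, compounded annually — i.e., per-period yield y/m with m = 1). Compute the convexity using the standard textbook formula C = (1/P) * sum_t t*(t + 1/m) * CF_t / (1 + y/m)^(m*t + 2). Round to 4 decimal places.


Coupon per period c = face * coupon_rate / m = 2.000000
Periods per year m = 1; per-period yield y/m = 0.042000
Number of cashflows N = 3
Cashflows (t years, CF_t, discount factor 1/(1+y/m)^(m*t), PV):
  t = 1.0000: CF_t = 2.000000, DF = 0.959693, PV = 1.919386
  t = 2.0000: CF_t = 2.000000, DF = 0.921010, PV = 1.842021
  t = 3.0000: CF_t = 102.000000, DF = 0.883887, PV = 90.156494
Price P = sum_t PV_t = 93.917901
Convexity numerator sum_t t*(t + 1/m) * CF_t / (1+y/m)^(m*t + 2):
  t = 1.0000: term = 3.535549
  t = 2.0000: term = 10.179123
  t = 3.0000: term = 996.420888
Convexity = (1/P) * sum = 1010.135560 / 93.917901 = 10.755517

Answer: Convexity = 10.7555


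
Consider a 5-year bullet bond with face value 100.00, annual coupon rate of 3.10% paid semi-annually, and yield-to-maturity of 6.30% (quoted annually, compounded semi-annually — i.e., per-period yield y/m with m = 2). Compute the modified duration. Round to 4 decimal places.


Answer: Modified duration = 4.4975

Derivation:
Coupon per period c = face * coupon_rate / m = 1.550000
Periods per year m = 2; per-period yield y/m = 0.031500
Number of cashflows N = 10
Cashflows (t years, CF_t, discount factor 1/(1+y/m)^(m*t), PV):
  t = 0.5000: CF_t = 1.550000, DF = 0.969462, PV = 1.502666
  t = 1.0000: CF_t = 1.550000, DF = 0.939856, PV = 1.456778
  t = 1.5000: CF_t = 1.550000, DF = 0.911155, PV = 1.412290
  t = 2.0000: CF_t = 1.550000, DF = 0.883330, PV = 1.369162
  t = 2.5000: CF_t = 1.550000, DF = 0.856355, PV = 1.327350
  t = 3.0000: CF_t = 1.550000, DF = 0.830204, PV = 1.286816
  t = 3.5000: CF_t = 1.550000, DF = 0.804851, PV = 1.247519
  t = 4.0000: CF_t = 1.550000, DF = 0.780272, PV = 1.209422
  t = 4.5000: CF_t = 1.550000, DF = 0.756444, PV = 1.172489
  t = 5.0000: CF_t = 101.550000, DF = 0.733344, PV = 74.471072
Price P = sum_t PV_t = 86.455563
First compute Macaulay numerator sum_t t * PV_t:
  t * PV_t at t = 0.5000: 0.751333
  t * PV_t at t = 1.0000: 1.456778
  t * PV_t at t = 1.5000: 2.118436
  t * PV_t at t = 2.0000: 2.738324
  t * PV_t at t = 2.5000: 3.318376
  t * PV_t at t = 3.0000: 3.860447
  t * PV_t at t = 3.5000: 4.366316
  t * PV_t at t = 4.0000: 4.837688
  t * PV_t at t = 4.5000: 5.276198
  t * PV_t at t = 5.0000: 372.355359
Macaulay duration D = 401.079253 / 86.455563 = 4.639138
Modified duration = D / (1 + y/m) = 4.639138 / (1 + 0.031500) = 4.497467


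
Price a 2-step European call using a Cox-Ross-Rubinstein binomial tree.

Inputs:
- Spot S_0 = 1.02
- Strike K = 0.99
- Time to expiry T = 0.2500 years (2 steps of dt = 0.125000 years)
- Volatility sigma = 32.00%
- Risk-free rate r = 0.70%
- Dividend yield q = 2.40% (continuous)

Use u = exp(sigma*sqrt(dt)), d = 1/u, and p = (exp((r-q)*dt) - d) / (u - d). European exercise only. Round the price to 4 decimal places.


dt = T/N = 0.125000
u = exp(sigma*sqrt(dt)) = 1.119785; d = 1/u = 0.893028
p = (exp((r-q)*dt) - d) / (u - d) = 0.462385
Discount per step: exp(-r*dt) = 0.999125
Stock lattice S(k, i) with i counting down-moves:
  k=0: S(0,0) = 1.0200
  k=1: S(1,0) = 1.1422; S(1,1) = 0.9109
  k=2: S(2,0) = 1.2790; S(2,1) = 1.0200; S(2,2) = 0.8134
Terminal payoffs V(N, i) = max(S_T - K, 0):
  V(2,0) = 0.288998; V(2,1) = 0.030000; V(2,2) = 0.000000
Backward induction: V(k, i) = exp(-r*dt) * [p * V(k+1, i) + (1-p) * V(k+1, i+1)].
  V(1,0) = exp(-r*dt) * [p*0.288998 + (1-p)*0.030000] = 0.149626
  V(1,1) = exp(-r*dt) * [p*0.030000 + (1-p)*0.000000] = 0.013859
  V(0,0) = exp(-r*dt) * [p*0.149626 + (1-p)*0.013859] = 0.076569

Answer: Price = V(0,0) = 0.0766


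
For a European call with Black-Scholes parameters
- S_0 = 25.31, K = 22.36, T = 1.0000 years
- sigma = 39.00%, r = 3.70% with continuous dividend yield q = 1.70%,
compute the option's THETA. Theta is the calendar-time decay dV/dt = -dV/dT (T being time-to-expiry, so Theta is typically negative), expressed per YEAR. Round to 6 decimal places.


d1 = 0.5640408366; d2 = 0.1740408366
phi(d1) = 0.3402721413; exp(-qT) = 0.9831436846; exp(-rT) = 0.9636761353
Theta = -S*exp(-qT)*phi(d1)*sigma/(2*sqrt(T)) - r*K*exp(-rT)*N(d2) + q*S*exp(-qT)*N(d1)
N(d1) = 0.7136368296; N(d2) = 0.5690833155; sqrt(T) = 1.0000000000
Term 1 = -25.3100 * 0.9831436846 * 0.3402721413 * 0.3900 / (2 * 1.0000000000) = -1.6510877088
Term 2 = -0.0370 * 22.3600 * 0.9636761353 * 0.5690833155 = -0.4537122242
Term 3 = 0.0170 * 25.3100 * 0.9831436846 * 0.7136368296 = 0.3018806771
Theta = -1.6510877088 + (-0.4537122242) + (0.3018806771) = -1.802919

Answer: Theta = -1.802919


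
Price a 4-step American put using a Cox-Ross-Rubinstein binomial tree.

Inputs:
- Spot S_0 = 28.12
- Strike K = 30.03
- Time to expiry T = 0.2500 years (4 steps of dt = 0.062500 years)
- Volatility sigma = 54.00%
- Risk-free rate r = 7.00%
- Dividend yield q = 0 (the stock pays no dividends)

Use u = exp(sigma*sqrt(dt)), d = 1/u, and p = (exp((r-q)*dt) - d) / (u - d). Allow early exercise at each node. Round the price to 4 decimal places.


dt = T/N = 0.062500
u = exp(sigma*sqrt(dt)) = 1.144537; d = 1/u = 0.873716
p = (exp((r-q)*dt) - d) / (u - d) = 0.482491
Discount per step: exp(-r*dt) = 0.995635
Stock lattice S(k, i) with i counting down-moves:
  k=0: S(0,0) = 28.1200
  k=1: S(1,0) = 32.1844; S(1,1) = 24.5689
  k=2: S(2,0) = 36.8362; S(2,1) = 28.1200; S(2,2) = 21.4662
  k=3: S(3,0) = 42.1604; S(3,1) = 32.1844; S(3,2) = 24.5689; S(3,3) = 18.7554
  k=4: S(4,0) = 48.2541; S(4,1) = 36.8362; S(4,2) = 28.1200; S(4,3) = 21.4662; S(4,4) = 16.3869
Terminal payoffs V(N, i) = max(K - S_T, 0):
  V(4,0) = 0.000000; V(4,1) = 0.000000; V(4,2) = 1.910000; V(4,3) = 8.563769; V(4,4) = 13.643119
Backward induction: V(k, i) = exp(-r*dt) * [p * V(k+1, i) + (1-p) * V(k+1, i+1)]; then take max(V_cont, immediate exercise) for American.
  V(3,0) = exp(-r*dt) * [p*0.000000 + (1-p)*0.000000] = 0.000000; exercise = 0.000000; V(3,0) = max -> 0.000000
  V(3,1) = exp(-r*dt) * [p*0.000000 + (1-p)*1.910000] = 0.984127; exercise = 0.000000; V(3,1) = max -> 0.984127
  V(3,2) = exp(-r*dt) * [p*1.910000 + (1-p)*8.563769] = 5.330014; exercise = 5.461109; V(3,2) = max -> 5.461109
  V(3,3) = exp(-r*dt) * [p*8.563769 + (1-p)*13.643119] = 11.143518; exercise = 11.274612; V(3,3) = max -> 11.274612
  V(2,0) = exp(-r*dt) * [p*0.000000 + (1-p)*0.984127] = 0.507071; exercise = 0.000000; V(2,0) = max -> 0.507071
  V(2,1) = exp(-r*dt) * [p*0.984127 + (1-p)*5.461109] = 3.286594; exercise = 1.910000; V(2,1) = max -> 3.286594
  V(2,2) = exp(-r*dt) * [p*5.461109 + (1-p)*11.274612] = 8.432674; exercise = 8.563769; V(2,2) = max -> 8.563769
  V(1,0) = exp(-r*dt) * [p*0.507071 + (1-p)*3.286594] = 1.937006; exercise = 0.000000; V(1,0) = max -> 1.937006
  V(1,1) = exp(-r*dt) * [p*3.286594 + (1-p)*8.563769] = 5.991309; exercise = 5.461109; V(1,1) = max -> 5.991309
  V(0,0) = exp(-r*dt) * [p*1.937006 + (1-p)*5.991309] = 4.017529; exercise = 1.910000; V(0,0) = max -> 4.017529

Answer: Price = V(0,0) = 4.0175


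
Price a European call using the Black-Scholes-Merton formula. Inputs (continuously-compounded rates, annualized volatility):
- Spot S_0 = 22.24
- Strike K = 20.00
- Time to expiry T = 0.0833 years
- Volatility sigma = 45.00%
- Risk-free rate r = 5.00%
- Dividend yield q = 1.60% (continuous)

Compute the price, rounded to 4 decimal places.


d1 = (ln(S/K) + (r - q + 0.5*sigma^2) * T) / (sigma * sqrt(T)) = 0.90413062
d2 = d1 - sigma * sqrt(T) = 0.77425280
exp(-rT) = 0.99584366; exp(-qT) = 0.99866809
C = S_0 * exp(-qT) * N(d1) - K * exp(-rT) * N(d2)
N(d1) = 0.81703693; N(d2) = 0.78060934
C = 22.2400 * 0.99866809 * 0.81703693 - 20.0000 * 0.99584366 * 0.78060934 = 2.5994

Answer: Price = 2.5994


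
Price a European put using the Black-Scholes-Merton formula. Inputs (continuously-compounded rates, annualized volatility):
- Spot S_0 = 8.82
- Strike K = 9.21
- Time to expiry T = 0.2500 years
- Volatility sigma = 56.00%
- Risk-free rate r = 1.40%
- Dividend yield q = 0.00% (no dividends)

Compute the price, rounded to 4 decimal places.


Answer: Price = 1.1909

Derivation:
d1 = (ln(S/K) + (r - q + 0.5*sigma^2) * T) / (sigma * sqrt(T)) = -0.00202850
d2 = d1 - sigma * sqrt(T) = -0.28202850
exp(-rT) = 0.99650612; exp(-qT) = 1.00000000
P = K * exp(-rT) * N(-d2) - S_0 * exp(-qT) * N(-d1)
N(-d1) = 0.50080925; N(-d2) = 0.61103917
P = 9.2100 * 0.99650612 * 0.61103917 - 8.8200 * 1.00000000 * 0.50080925 = 1.1909


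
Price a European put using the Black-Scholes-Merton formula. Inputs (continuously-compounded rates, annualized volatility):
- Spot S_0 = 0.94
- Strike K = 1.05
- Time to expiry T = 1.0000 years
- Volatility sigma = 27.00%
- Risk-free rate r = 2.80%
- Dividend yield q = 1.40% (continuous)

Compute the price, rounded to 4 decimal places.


d1 = (ln(S/K) + (r - q + 0.5*sigma^2) * T) / (sigma * sqrt(T)) = -0.22302062
d2 = d1 - sigma * sqrt(T) = -0.49302062
exp(-rT) = 0.97238837; exp(-qT) = 0.98609754
P = K * exp(-rT) * N(-d2) - S_0 * exp(-qT) * N(-d1)
N(-d1) = 0.58824027; N(-d2) = 0.68900099
P = 1.0500 * 0.97238837 * 0.68900099 - 0.9400 * 0.98609754 * 0.58824027 = 0.1582

Answer: Price = 0.1582


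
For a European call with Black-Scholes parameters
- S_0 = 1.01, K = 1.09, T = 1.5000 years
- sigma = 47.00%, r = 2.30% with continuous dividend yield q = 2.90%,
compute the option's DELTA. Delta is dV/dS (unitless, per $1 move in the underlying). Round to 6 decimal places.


Answer: Delta = 0.531924

Derivation:
d1 = 0.1397557843; d2 = -0.4358743053
phi(d1) = 0.3950652362; exp(-qT) = 0.9574325541; exp(-rT) = 0.9660883397
N(d1) = 0.5555735253
Delta = exp(-qT) * N(d1) = 0.9574325541 * 0.5555735253 = 0.531924


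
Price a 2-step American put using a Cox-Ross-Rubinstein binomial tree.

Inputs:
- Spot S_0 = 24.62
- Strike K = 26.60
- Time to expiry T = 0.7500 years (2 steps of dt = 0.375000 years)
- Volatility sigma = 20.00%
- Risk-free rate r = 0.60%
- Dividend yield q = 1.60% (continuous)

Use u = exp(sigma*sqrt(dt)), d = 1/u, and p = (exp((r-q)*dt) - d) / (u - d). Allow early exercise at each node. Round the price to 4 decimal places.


dt = T/N = 0.375000
u = exp(sigma*sqrt(dt)) = 1.130290; d = 1/u = 0.884728
p = (exp((r-q)*dt) - d) / (u - d) = 0.454177
Discount per step: exp(-r*dt) = 0.997753
Stock lattice S(k, i) with i counting down-moves:
  k=0: S(0,0) = 24.6200
  k=1: S(1,0) = 27.8277; S(1,1) = 21.7820
  k=2: S(2,0) = 31.4534; S(2,1) = 24.6200; S(2,2) = 19.2712
Terminal payoffs V(N, i) = max(K - S_T, 0):
  V(2,0) = 0.000000; V(2,1) = 1.980000; V(2,2) = 7.328831
Backward induction: V(k, i) = exp(-r*dt) * [p * V(k+1, i) + (1-p) * V(k+1, i+1)]; then take max(V_cont, immediate exercise) for American.
  V(1,0) = exp(-r*dt) * [p*0.000000 + (1-p)*1.980000] = 1.078300; exercise = 0.000000; V(1,0) = max -> 1.078300
  V(1,1) = exp(-r*dt) * [p*1.980000 + (1-p)*7.328831] = 4.888503; exercise = 4.817985; V(1,1) = max -> 4.888503
  V(0,0) = exp(-r*dt) * [p*1.078300 + (1-p)*4.888503] = 3.150899; exercise = 1.980000; V(0,0) = max -> 3.150899

Answer: Price = V(0,0) = 3.1509


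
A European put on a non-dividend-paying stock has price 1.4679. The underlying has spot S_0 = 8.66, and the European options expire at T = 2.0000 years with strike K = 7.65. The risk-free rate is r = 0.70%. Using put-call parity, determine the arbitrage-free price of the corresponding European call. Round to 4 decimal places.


Put-call parity: C - P = S_0 * exp(-qT) - K * exp(-rT).
S_0 * exp(-qT) = 8.6600 * 1.00000000 = 8.66000000
K * exp(-rT) = 7.6500 * 0.98609754 = 7.54364621
C = P + S*exp(-qT) - K*exp(-rT)
C = 1.4679 + 8.66000000 - 7.54364621 = 2.5843

Answer: Call price = 2.5843


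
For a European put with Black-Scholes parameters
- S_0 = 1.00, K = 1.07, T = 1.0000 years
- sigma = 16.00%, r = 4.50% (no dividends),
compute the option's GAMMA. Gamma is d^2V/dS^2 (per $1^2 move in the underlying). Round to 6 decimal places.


d1 = -0.0616165530; d2 = -0.2216165530
phi(d1) = 0.3981856867; exp(-qT) = 1.0000000000; exp(-rT) = 0.9559974818
Gamma = exp(-qT) * phi(d1) / (S * sigma * sqrt(T)) = 1.0000000000 * 0.3981856867 / (1.0000 * 0.1600 * 1.0000000000) = 2.488661

Answer: Gamma = 2.488661


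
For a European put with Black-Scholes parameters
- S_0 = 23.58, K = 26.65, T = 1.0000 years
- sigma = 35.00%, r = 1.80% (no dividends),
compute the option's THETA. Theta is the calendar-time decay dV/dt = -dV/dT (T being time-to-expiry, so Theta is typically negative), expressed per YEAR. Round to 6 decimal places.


d1 = -0.1232578729; d2 = -0.4732578729
phi(d1) = 0.3959232955; exp(-qT) = 1.0000000000; exp(-rT) = 0.9821610324
Theta = -S*exp(-qT)*phi(d1)*sigma/(2*sqrt(T)) + r*K*exp(-rT)*N(-d2) - q*S*exp(-qT)*N(-d1)
N(-d1) = 0.5490485505; N(-d2) = 0.6819853933; sqrt(T) = 1.0000000000
Term 1 = -23.5800 * 1.0000000000 * 0.3959232955 * 0.3500 / (2 * 1.0000000000) = -1.6337774789
Term 2 = 0.0180 * 26.6500 * 0.9821610324 * 0.6819853933 = 0.3213124036
Term 3 = 0 (no dividend yield, q = 0)
Theta = -1.6337774789 + (0.3213124036) + (0.0000000000) = -1.312465

Answer: Theta = -1.312465
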